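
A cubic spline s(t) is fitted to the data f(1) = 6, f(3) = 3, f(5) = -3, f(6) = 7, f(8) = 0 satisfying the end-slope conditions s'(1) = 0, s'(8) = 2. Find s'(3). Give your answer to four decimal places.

-5.2705

Put M_i = s'' at the i-th knot. Here h = (2, 2, 1, 2) and Δ = (-3/2, -3, 10, -7/2), so the interior equations h_(i-1)·M_(i-1) + 2(h_(i-1)+h_i)·M_i + h_i·M_(i+1) = 6(Δ_i − Δ_(i-1)) read
  2·M_0 + 8·M_1 + 2·M_2 = 6(Δ_1 - Δ_0) = -9
  2·M_1 + 6·M_2 + 1·M_3 = 6(Δ_2 - Δ_1) = 78
  1·M_2 + 6·M_3 + 2·M_4 = 6(Δ_3 - Δ_2) = -81
Clamped end conditions give two more equations: 2h_0·M_0 + h_0·M_1 = 6(Δ_0 - s'(1)) = -9 and h_3·M_3 + 2h_3·M_4 = 6(s'(8) - Δ_3) = 33.
Solving the tridiagonal system: M_0 = 47/61, M_1 = -737/122, M_2 = 2305/122, M_3 = -1420/61, M_4 = 4853/244.
On [3, 5], s'(t) = b_1 + 2c_1·(t - 3) + 3d_1·(t - 3)² with b_1 = Δ_1 - h_1(2M_1 + M_2)/6 = -643/122, c_1 = M_1/2 = -737/244, d_1 = (M_2 - M_1)/(6h_1) = 507/244. So s'(3) = -643/122.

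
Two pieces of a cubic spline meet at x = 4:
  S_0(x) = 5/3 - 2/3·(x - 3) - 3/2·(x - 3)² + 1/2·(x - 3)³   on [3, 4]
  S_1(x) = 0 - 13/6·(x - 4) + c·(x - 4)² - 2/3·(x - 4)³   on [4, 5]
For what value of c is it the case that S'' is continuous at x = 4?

0

S_0''(x) = -3 + 3·(x - 3), so S_0''(4) = 0. On the right, S_1''(4) = 2c, so c = 0.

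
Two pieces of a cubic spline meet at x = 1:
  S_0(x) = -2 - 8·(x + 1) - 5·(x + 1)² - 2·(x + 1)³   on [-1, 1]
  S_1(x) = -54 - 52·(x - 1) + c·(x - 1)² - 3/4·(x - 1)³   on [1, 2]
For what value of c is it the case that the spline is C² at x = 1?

-17

S_0''(x) = -10 - 12·(x + 1), so S_0''(1) = -34. On the right, S_1''(1) = 2c, so c = -17.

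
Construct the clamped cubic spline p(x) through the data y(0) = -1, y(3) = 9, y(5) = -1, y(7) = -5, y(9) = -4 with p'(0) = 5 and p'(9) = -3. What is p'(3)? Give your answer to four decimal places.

Let M_i = p''(x_i). Step sizes h_i = 3, 2, 2, 2; slopes of the chords Δ_i = (y_(i+1) - y_i)/h_i = 10/3, -5, -2, 1/2.
  3·M_0 + 10·M_1 + 2·M_2 = 6(Δ_1 - Δ_0) = -50
  2·M_1 + 8·M_2 + 2·M_3 = 6(Δ_2 - Δ_1) = 18
  2·M_2 + 8·M_3 + 2·M_4 = 6(Δ_3 - Δ_2) = 15
Clamped end conditions give two more equations: 2h_0·M_0 + h_0·M_1 = 6(Δ_0 - p'(0)) = -10 and h_3·M_3 + 2h_3·M_4 = 6(p'(9) - Δ_3) = -21.
Hence M_0 = 185/138, M_1 = -415/69, M_2 = 845/276, M_3 = 191/69, M_4 = -1831/276.
On [3, 5], p'(x) = b_1 + 2c_1·(x - 3) + 3d_1·(x - 3)² with b_1 = Δ_1 - h_1(2M_1 + M_2)/6 = -185/92, c_1 = M_1/2 = -415/138, d_1 = (M_2 - M_1)/(6h_1) = 835/1104. So p'(3) = -185/92.

-2.0109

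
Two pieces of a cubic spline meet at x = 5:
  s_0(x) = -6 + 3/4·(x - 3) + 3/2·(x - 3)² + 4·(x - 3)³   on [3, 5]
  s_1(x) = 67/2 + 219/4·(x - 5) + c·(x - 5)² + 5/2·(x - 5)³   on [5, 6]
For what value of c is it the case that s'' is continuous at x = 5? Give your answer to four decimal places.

s_0''(x) = 3 + 24·(x - 3), so s_0''(5) = 51. On the right, s_1''(5) = 2c, so c = 51/2.

25.5000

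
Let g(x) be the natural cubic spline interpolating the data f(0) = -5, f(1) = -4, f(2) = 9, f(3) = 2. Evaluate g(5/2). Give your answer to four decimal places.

Let M_i = g''(x_i). Step sizes h_i = 1, 1, 1; slopes of the chords Δ_i = (y_(i+1) - y_i)/h_i = 1, 13, -7.
  1·M_0 + 4·M_1 + 1·M_2 = 6(Δ_1 - Δ_0) = 72
  1·M_1 + 4·M_2 + 1·M_3 = 6(Δ_2 - Δ_1) = -120
Natural end conditions: M_0 = M_3 = 0.
Forward elimination and back-substitution give M_0 = 0, M_1 = 136/5, M_2 = -184/5, M_3 = 0.
On [2, 3], g(x) = 9 + 79/15·(x - 2) - 92/5·(x - 2)² + 92/15·(x - 2)³.
With (x - 2) = 1/2: g(5/2) = 39/5.

7.8000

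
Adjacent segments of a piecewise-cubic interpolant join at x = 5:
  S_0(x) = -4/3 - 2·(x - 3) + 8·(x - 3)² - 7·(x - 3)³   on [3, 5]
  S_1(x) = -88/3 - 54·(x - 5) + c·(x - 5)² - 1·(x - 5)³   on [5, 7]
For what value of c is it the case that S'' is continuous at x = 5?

S_0''(x) = 16 - 42·(x - 3), so S_0''(5) = -68. On the right, S_1''(5) = 2c, so c = -34.

-34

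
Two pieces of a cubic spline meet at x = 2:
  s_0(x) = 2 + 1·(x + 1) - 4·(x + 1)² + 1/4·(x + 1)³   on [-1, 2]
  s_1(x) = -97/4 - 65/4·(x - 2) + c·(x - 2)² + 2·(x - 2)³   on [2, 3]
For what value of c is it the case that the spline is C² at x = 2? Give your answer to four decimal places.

s_0''(x) = -8 + 3/2·(x + 1), so s_0''(2) = -7/2. On the right, s_1''(2) = 2c, so c = -7/4.

-1.7500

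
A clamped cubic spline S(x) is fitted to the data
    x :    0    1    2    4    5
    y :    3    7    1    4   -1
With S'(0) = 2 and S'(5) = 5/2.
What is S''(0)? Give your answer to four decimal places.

17.8984

Write M_i for S''(x_i). With h_i = 1, 1, 2, 1 and divided differences Δ_i = 4, -6, 3/2, -5, the continuity of S' gives the tridiagonal system
  1·M_0 + 4·M_1 + 1·M_2 = 6(Δ_1 - Δ_0) = -60
  1·M_1 + 6·M_2 + 2·M_3 = 6(Δ_2 - Δ_1) = 45
  2·M_2 + 6·M_3 + 1·M_4 = 6(Δ_3 - Δ_2) = -39
Clamped end conditions give two more equations: 2h_0·M_0 + h_0·M_1 = 6(Δ_0 - S'(0)) = 12 and h_3·M_3 + 2h_3·M_4 = 6(S'(5) - Δ_3) = 45.
Solving: M_0 = 2291/128, M_1 = -1523/64, M_2 = 2213/128, M_3 = -559/32, M_4 = 1999/64.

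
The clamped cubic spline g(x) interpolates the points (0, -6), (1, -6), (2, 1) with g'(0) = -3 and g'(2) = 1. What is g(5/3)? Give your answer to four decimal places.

-0.5370

Put M_i = g'' at the i-th knot. Here h = (1, 1) and Δ = (0, 7), so the interior equations h_(i-1)·M_(i-1) + 2(h_(i-1)+h_i)·M_i + h_i·M_(i+1) = 6(Δ_i − Δ_(i-1)) read
  1·M_0 + 4·M_1 + 1·M_2 = 6(Δ_1 - Δ_0) = 42
Clamped end conditions give two more equations: 2h_0·M_0 + h_0·M_1 = 6(Δ_0 - g'(0)) = 18 and h_1·M_1 + 2h_1·M_2 = 6(g'(2) - Δ_1) = -36.
Solving: M_0 = 1/2, M_1 = 17, M_2 = -53/2.
On [1, 2], g(x) = -6 + 23/4·(x - 1) + 17/2·(x - 1)² - 29/4·(x - 1)³.
With (x - 1) = 2/3: g(5/3) = -29/54.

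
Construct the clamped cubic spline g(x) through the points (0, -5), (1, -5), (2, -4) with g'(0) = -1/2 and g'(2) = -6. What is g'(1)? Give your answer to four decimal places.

With m_i denoting the second derivative at x_i, h_i = 1, 1, and Δ_i = (y_(i+1) − y_i)/h_i = 0, 1:
  1·m_0 + 4·m_1 + 1·m_2 = 6(Δ_1 - Δ_0) = 6
Clamped end conditions give two more equations: 2h_0·m_0 + h_0·m_1 = 6(Δ_0 - g'(0)) = 3 and h_1·m_1 + 2h_1·m_2 = 6(g'(2) - Δ_1) = -42.
Solving the tridiagonal system: m_0 = -11/4, m_1 = 17/2, m_2 = -101/4.
On [1, 2], g'(x) = b_1 + 2c_1·(x - 1) + 3d_1·(x - 1)² with b_1 = Δ_1 - h_1(2m_1 + m_2)/6 = 19/8, c_1 = m_1/2 = 17/4, d_1 = (m_2 - m_1)/(6h_1) = -45/8. So g'(1) = 19/8.

2.3750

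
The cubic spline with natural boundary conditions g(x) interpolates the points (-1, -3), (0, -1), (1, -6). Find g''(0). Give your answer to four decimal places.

-10.5000

With M_i denoting the second derivative at x_i, h_i = 1, 1, and Δ_i = (y_(i+1) − y_i)/h_i = 2, -5:
  1·M_0 + 4·M_1 + 1·M_2 = 6(Δ_1 - Δ_0) = -42
Natural end conditions: M_0 = M_2 = 0.
Hence M_0 = 0, M_1 = -21/2, M_2 = 0.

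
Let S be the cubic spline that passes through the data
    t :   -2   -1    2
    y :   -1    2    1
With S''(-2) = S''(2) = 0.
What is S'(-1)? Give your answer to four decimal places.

2.1667

With σ_i denoting the second derivative at x_i, h_i = 1, 3, and Δ_i = (y_(i+1) − y_i)/h_i = 3, -1/3:
  1·σ_0 + 8·σ_1 + 3·σ_2 = 6(Δ_1 - Δ_0) = -20
Natural end conditions: σ_0 = σ_2 = 0.
Solving: σ_0 = 0, σ_1 = -5/2, σ_2 = 0.
On [-1, 2], S'(t) = b_1 + 2c_1·(t + 1) + 3d_1·(t + 1)² with b_1 = Δ_1 - h_1(2σ_1 + σ_2)/6 = 13/6, c_1 = σ_1/2 = -5/4, d_1 = (σ_2 - σ_1)/(6h_1) = 5/36. So S'(-1) = 13/6.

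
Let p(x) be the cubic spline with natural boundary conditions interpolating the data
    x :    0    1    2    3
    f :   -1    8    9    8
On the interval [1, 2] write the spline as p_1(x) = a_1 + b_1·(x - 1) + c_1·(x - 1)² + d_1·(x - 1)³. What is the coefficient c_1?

Put σ_i = p'' at the i-th knot. Here h = (1, 1, 1) and Δ = (9, 1, -1), so the interior equations h_(i-1)·σ_(i-1) + 2(h_(i-1)+h_i)·σ_i + h_i·σ_(i+1) = 6(Δ_i − Δ_(i-1)) read
  1·σ_0 + 4·σ_1 + 1·σ_2 = 6(Δ_1 - Δ_0) = -48
  1·σ_1 + 4·σ_2 + 1·σ_3 = 6(Δ_2 - Δ_1) = -12
Natural end conditions: σ_0 = σ_3 = 0.
Solving: σ_0 = 0, σ_1 = -12, σ_2 = 0, σ_3 = 0.
On [1, 2], with p_1(x) = a_1 + b_1·(x - 1) + c_1·(x - 1)² + d_1·(x - 1)³: c_1 = σ_1/2 = -6, d_1 = (σ_2 - σ_1)/(6h_1) = 2, b_1 = Δ_1 - h_1(2σ_1 + σ_2)/6 = 5.

-6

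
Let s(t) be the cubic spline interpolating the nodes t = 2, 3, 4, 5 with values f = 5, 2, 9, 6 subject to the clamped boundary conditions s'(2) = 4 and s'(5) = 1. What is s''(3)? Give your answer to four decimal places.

31.6000

Let M_i = s''(x_i). Step sizes h_i = 1, 1, 1; slopes of the chords Δ_i = (y_(i+1) - y_i)/h_i = -3, 7, -3.
  1·M_0 + 4·M_1 + 1·M_2 = 6(Δ_1 - Δ_0) = 60
  1·M_1 + 4·M_2 + 1·M_3 = 6(Δ_2 - Δ_1) = -60
Clamped end conditions give two more equations: 2h_0·M_0 + h_0·M_1 = 6(Δ_0 - s'(2)) = -42 and h_2·M_2 + 2h_2·M_3 = 6(s'(5) - Δ_2) = 24.
Solving the tridiagonal system: M_0 = -184/5, M_1 = 158/5, M_2 = -148/5, M_3 = 134/5.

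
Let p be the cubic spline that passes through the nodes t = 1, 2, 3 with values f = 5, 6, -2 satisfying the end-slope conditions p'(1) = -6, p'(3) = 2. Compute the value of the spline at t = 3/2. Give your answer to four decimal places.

Put m_i = p'' at the i-th knot. Here h = (1, 1) and Δ = (1, -8), so the interior equations h_(i-1)·m_(i-1) + 2(h_(i-1)+h_i)·m_i + h_i·m_(i+1) = 6(Δ_i − Δ_(i-1)) read
  1·m_0 + 4·m_1 + 1·m_2 = 6(Δ_1 - Δ_0) = -54
Clamped end conditions give two more equations: 2h_0·m_0 + h_0·m_1 = 6(Δ_0 - p'(1)) = 42 and h_1·m_1 + 2h_1·m_2 = 6(p'(3) - Δ_1) = 60.
Solving the tridiagonal system: m_0 = 77/2, m_1 = -35, m_2 = 95/2.
On [1, 2], p(t) = 5 - 6·(t - 1) + 77/4·(t - 1)² - 49/4·(t - 1)³.
With (t - 1) = 1/2: p(3/2) = 169/32.

5.2813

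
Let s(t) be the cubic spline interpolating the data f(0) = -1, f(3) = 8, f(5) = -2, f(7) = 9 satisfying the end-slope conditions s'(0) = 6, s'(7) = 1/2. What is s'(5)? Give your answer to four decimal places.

1.3243

Put M_i = s'' at the i-th knot. Here h = (3, 2, 2) and Δ = (3, -5, 11/2), so the interior equations h_(i-1)·M_(i-1) + 2(h_(i-1)+h_i)·M_i + h_i·M_(i+1) = 6(Δ_i − Δ_(i-1)) read
  3·M_0 + 10·M_1 + 2·M_2 = 6(Δ_1 - Δ_0) = -48
  2·M_1 + 8·M_2 + 2·M_3 = 6(Δ_2 - Δ_1) = 63
Clamped end conditions give two more equations: 2h_0·M_0 + h_0·M_1 = 6(Δ_0 - s'(0)) = -18 and h_2·M_2 + 2h_2·M_3 = 6(s'(7) - Δ_2) = -30.
Solving the tridiagonal system: M_0 = 32/37, M_1 = -286/37, M_2 = 494/37, M_3 = -1049/74.
On [5, 7], s'(t) = b_2 + 2c_2·(t - 5) + 3d_2·(t - 5)² with b_2 = Δ_2 - h_2(2M_2 + M_3)/6 = 49/37, c_2 = M_2/2 = 247/37, d_2 = (M_3 - M_2)/(6h_2) = -679/296. So s'(5) = 49/37.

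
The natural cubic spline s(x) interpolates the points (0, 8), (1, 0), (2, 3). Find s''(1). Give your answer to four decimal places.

With σ_i denoting the second derivative at x_i, h_i = 1, 1, and Δ_i = (y_(i+1) − y_i)/h_i = -8, 3:
  1·σ_0 + 4·σ_1 + 1·σ_2 = 6(Δ_1 - Δ_0) = 66
Natural end conditions: σ_0 = σ_2 = 0.
Forward elimination and back-substitution give σ_0 = 0, σ_1 = 33/2, σ_2 = 0.

16.5000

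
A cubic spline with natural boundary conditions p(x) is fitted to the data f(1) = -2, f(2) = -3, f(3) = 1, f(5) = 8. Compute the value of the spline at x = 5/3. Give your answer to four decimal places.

With M_i denoting the second derivative at x_i, h_i = 1, 1, 2, and Δ_i = (y_(i+1) − y_i)/h_i = -1, 4, 7/2:
  1·M_0 + 4·M_1 + 1·M_2 = 6(Δ_1 - Δ_0) = 30
  1·M_1 + 6·M_2 + 2·M_3 = 6(Δ_2 - Δ_1) = -3
Natural end conditions: M_0 = M_3 = 0.
Solving: M_0 = 0, M_1 = 183/23, M_2 = -42/23, M_3 = 0.
On [1, 2], p(x) = -2 - 107/46·(x - 1) + 0·(x - 1)² + 61/46·(x - 1)³.
With (x - 1) = 2/3: p(5/3) = -1961/621.

-3.1578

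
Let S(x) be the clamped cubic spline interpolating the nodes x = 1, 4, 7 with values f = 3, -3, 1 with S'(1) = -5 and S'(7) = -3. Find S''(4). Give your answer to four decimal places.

2.6667

Put m_i = S'' at the i-th knot. Here h = (3, 3) and Δ = (-2, 4/3), so the interior equations h_(i-1)·m_(i-1) + 2(h_(i-1)+h_i)·m_i + h_i·m_(i+1) = 6(Δ_i − Δ_(i-1)) read
  3·m_0 + 12·m_1 + 3·m_2 = 6(Δ_1 - Δ_0) = 20
Clamped end conditions give two more equations: 2h_0·m_0 + h_0·m_1 = 6(Δ_0 - S'(1)) = 18 and h_1·m_1 + 2h_1·m_2 = 6(S'(7) - Δ_1) = -26.
Solving the tridiagonal system: m_0 = 5/3, m_1 = 8/3, m_2 = -17/3.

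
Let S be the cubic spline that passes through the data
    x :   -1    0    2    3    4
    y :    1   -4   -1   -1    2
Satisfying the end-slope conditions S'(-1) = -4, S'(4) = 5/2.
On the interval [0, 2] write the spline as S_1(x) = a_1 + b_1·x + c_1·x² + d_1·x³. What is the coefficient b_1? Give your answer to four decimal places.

With M_i denoting the second derivative at x_i, h_i = 1, 2, 1, 1, and Δ_i = (y_(i+1) − y_i)/h_i = -5, 3/2, 0, 3:
  1·M_0 + 6·M_1 + 2·M_2 = 6(Δ_1 - Δ_0) = 39
  2·M_1 + 6·M_2 + 1·M_3 = 6(Δ_2 - Δ_1) = -9
  1·M_2 + 4·M_3 + 1·M_4 = 6(Δ_3 - Δ_2) = 18
Clamped end conditions give two more equations: 2h_0·M_0 + h_0·M_1 = 6(Δ_0 - S'(-1)) = -6 and h_3·M_3 + 2h_3·M_4 = 6(S'(4) - Δ_3) = -3.
Forward elimination and back-substitution give M_0 = -253/32, M_1 = 157/16, M_2 = -383/64, M_3 = 233/32, M_4 = -329/64.
On [0, 2], with S_1(x) = a_1 + b_1·x + c_1·x² + d_1·x³: c_1 = M_1/2 = 157/32, d_1 = (M_2 - M_1)/(6h_1) = -337/256, b_1 = Δ_1 - h_1(2M_1 + M_2)/6 = -195/64.

-3.0469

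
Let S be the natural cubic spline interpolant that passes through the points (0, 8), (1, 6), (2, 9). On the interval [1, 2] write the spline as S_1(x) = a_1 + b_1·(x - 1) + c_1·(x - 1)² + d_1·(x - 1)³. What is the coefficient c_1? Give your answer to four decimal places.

Write M_i for S''(x_i). With h_i = 1, 1 and divided differences Δ_i = -2, 3, the continuity of S' gives the tridiagonal system
  1·M_0 + 4·M_1 + 1·M_2 = 6(Δ_1 - Δ_0) = 30
Natural end conditions: M_0 = M_2 = 0.
Solving the tridiagonal system: M_0 = 0, M_1 = 15/2, M_2 = 0.
On [1, 2], with S_1(x) = a_1 + b_1·(x - 1) + c_1·(x - 1)² + d_1·(x - 1)³: c_1 = M_1/2 = 15/4, d_1 = (M_2 - M_1)/(6h_1) = -5/4, b_1 = Δ_1 - h_1(2M_1 + M_2)/6 = 1/2.

3.7500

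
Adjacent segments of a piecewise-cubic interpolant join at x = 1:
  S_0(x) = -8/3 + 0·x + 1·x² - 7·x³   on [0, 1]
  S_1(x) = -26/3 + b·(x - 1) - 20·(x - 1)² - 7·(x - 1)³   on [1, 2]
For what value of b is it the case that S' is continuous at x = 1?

S_0'(x) = 0 + 2·x - 21·x², so S_0'(1) = -19. On the right, S_1'(1) = b, so b = -19.

-19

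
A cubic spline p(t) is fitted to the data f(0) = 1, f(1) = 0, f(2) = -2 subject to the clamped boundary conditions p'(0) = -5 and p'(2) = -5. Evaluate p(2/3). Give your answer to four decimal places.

Put σ_i = p'' at the i-th knot. Here h = (1, 1) and Δ = (-1, -2), so the interior equations h_(i-1)·σ_(i-1) + 2(h_(i-1)+h_i)·σ_i + h_i·σ_(i+1) = 6(Δ_i − Δ_(i-1)) read
  1·σ_0 + 4·σ_1 + 1·σ_2 = 6(Δ_1 - Δ_0) = -6
Clamped end conditions give two more equations: 2h_0·σ_0 + h_0·σ_1 = 6(Δ_0 - p'(0)) = 24 and h_1·σ_1 + 2h_1·σ_2 = 6(p'(2) - Δ_1) = -18.
Solving the tridiagonal system: σ_0 = 27/2, σ_1 = -3, σ_2 = -15/2.
On [0, 1], p(t) = 1 - 5·t + 27/4·t² - 11/4·t³.
With t = 2/3: p(2/3) = -4/27.

-0.1481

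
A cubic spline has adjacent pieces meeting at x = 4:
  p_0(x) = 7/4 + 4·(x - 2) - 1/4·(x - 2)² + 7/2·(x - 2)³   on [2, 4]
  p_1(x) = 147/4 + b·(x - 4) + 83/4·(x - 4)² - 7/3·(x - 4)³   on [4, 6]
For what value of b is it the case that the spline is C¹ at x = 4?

p_0'(x) = 4 - 1/2·(x - 2) + 21/2·(x - 2)², so p_0'(4) = 45. On the right, p_1'(4) = b, so b = 45.

45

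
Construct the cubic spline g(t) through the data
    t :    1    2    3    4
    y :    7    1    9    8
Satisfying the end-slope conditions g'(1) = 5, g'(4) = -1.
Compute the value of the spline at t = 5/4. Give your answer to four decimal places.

6.8219

Put σ_i = g'' at the i-th knot. Here h = (1, 1, 1) and Δ = (-6, 8, -1), so the interior equations h_(i-1)·σ_(i-1) + 2(h_(i-1)+h_i)·σ_i + h_i·σ_(i+1) = 6(Δ_i − Δ_(i-1)) read
  1·σ_0 + 4·σ_1 + 1·σ_2 = 6(Δ_1 - Δ_0) = 84
  1·σ_1 + 4·σ_2 + 1·σ_3 = 6(Δ_2 - Δ_1) = -54
Clamped end conditions give two more equations: 2h_0·σ_0 + h_0·σ_1 = 6(Δ_0 - g'(1)) = -66 and h_2·σ_2 + 2h_2·σ_3 = 6(g'(4) - Δ_2) = 0.
Hence σ_0 = -268/5, σ_1 = 206/5, σ_2 = -136/5, σ_3 = 68/5.
On [1, 2], g(t) = 7 + 5·(t - 1) - 134/5·(t - 1)² + 79/5·(t - 1)³.
With (t - 1) = 1/4: g(5/4) = 2183/320.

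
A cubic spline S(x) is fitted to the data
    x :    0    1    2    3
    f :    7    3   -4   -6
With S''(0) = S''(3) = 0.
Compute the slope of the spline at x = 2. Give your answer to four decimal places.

-5.0667

Put m_i = S'' at the i-th knot. Here h = (1, 1, 1) and Δ = (-4, -7, -2), so the interior equations h_(i-1)·m_(i-1) + 2(h_(i-1)+h_i)·m_i + h_i·m_(i+1) = 6(Δ_i − Δ_(i-1)) read
  1·m_0 + 4·m_1 + 1·m_2 = 6(Δ_1 - Δ_0) = -18
  1·m_1 + 4·m_2 + 1·m_3 = 6(Δ_2 - Δ_1) = 30
Natural end conditions: m_0 = m_3 = 0.
Forward elimination and back-substitution give m_0 = 0, m_1 = -34/5, m_2 = 46/5, m_3 = 0.
On [2, 3], S'(x) = b_2 + 2c_2·(x - 2) + 3d_2·(x - 2)² with b_2 = Δ_2 - h_2(2m_2 + m_3)/6 = -76/15, c_2 = m_2/2 = 23/5, d_2 = (m_3 - m_2)/(6h_2) = -23/15. So S'(2) = -76/15.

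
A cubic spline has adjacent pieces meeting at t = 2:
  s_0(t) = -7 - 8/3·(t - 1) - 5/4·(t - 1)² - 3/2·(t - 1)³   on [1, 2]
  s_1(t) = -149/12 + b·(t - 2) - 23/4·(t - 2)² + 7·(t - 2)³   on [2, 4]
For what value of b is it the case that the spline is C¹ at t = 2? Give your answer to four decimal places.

-9.6667

s_0'(t) = -8/3 - 5/2·(t - 1) - 9/2·(t - 1)², so s_0'(2) = -29/3. On the right, s_1'(2) = b, so b = -29/3.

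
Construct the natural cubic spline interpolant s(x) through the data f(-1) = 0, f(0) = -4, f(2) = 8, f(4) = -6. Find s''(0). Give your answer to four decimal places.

With M_i denoting the second derivative at x_i, h_i = 1, 2, 2, and Δ_i = (y_(i+1) − y_i)/h_i = -4, 6, -7:
  1·M_0 + 6·M_1 + 2·M_2 = 6(Δ_1 - Δ_0) = 60
  2·M_1 + 8·M_2 + 2·M_3 = 6(Δ_2 - Δ_1) = -78
Natural end conditions: M_0 = M_3 = 0.
Forward elimination and back-substitution give M_0 = 0, M_1 = 159/11, M_2 = -147/11, M_3 = 0.

14.4545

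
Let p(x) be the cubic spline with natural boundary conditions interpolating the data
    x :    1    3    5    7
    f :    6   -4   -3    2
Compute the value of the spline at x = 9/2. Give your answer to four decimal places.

Let M_i = p''(x_i). Step sizes h_i = 2, 2, 2; slopes of the chords Δ_i = (y_(i+1) - y_i)/h_i = -5, 1/2, 5/2.
  2·M_0 + 8·M_1 + 2·M_2 = 6(Δ_1 - Δ_0) = 33
  2·M_1 + 8·M_2 + 2·M_3 = 6(Δ_2 - Δ_1) = 12
Natural end conditions: M_0 = M_3 = 0.
Solving: M_0 = 0, M_1 = 4, M_2 = 1/2, M_3 = 0.
On [3, 5], p(x) = -4 - 7/3·(x - 3) + 2·(x - 3)² - 7/24·(x - 3)³.
With (x - 3) = 3/2: p(9/2) = -255/64.

-3.9844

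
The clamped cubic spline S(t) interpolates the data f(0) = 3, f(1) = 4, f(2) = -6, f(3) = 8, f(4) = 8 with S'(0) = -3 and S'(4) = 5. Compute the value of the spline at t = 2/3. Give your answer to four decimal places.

4.5000

With M_i denoting the second derivative at x_i, h_i = 1, 1, 1, 1, and Δ_i = (y_(i+1) − y_i)/h_i = 1, -10, 14, 0:
  1·M_0 + 4·M_1 + 1·M_2 = 6(Δ_1 - Δ_0) = -66
  1·M_1 + 4·M_2 + 1·M_3 = 6(Δ_2 - Δ_1) = 144
  1·M_2 + 4·M_3 + 1·M_4 = 6(Δ_3 - Δ_2) = -84
Clamped end conditions give two more equations: 2h_0·M_0 + h_0·M_1 = 6(Δ_0 - S'(0)) = 24 and h_3·M_3 + 2h_3·M_4 = 6(S'(4) - Δ_3) = 30.
Hence M_0 = 125/4, M_1 = -77/2, M_2 = 227/4, M_3 = -89/2, M_4 = 149/4.
On [0, 1], S(t) = 3 - 3·t + 125/8·t² - 93/8·t³.
With t = 2/3: S(2/3) = 9/2.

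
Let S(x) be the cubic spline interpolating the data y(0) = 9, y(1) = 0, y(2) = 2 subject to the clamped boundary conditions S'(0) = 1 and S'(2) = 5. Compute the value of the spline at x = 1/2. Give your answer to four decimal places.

5.4688

Put m_i = S'' at the i-th knot. Here h = (1, 1) and Δ = (-9, 2), so the interior equations h_(i-1)·m_(i-1) + 2(h_(i-1)+h_i)·m_i + h_i·m_(i+1) = 6(Δ_i − Δ_(i-1)) read
  1·m_0 + 4·m_1 + 1·m_2 = 6(Δ_1 - Δ_0) = 66
Clamped end conditions give two more equations: 2h_0·m_0 + h_0·m_1 = 6(Δ_0 - S'(0)) = -60 and h_1·m_1 + 2h_1·m_2 = 6(S'(2) - Δ_1) = 18.
Solving: m_0 = -89/2, m_1 = 29, m_2 = -11/2.
On [0, 1], S(x) = 9 + 1·x - 89/4·x² + 49/4·x³.
With x = 1/2: S(1/2) = 175/32.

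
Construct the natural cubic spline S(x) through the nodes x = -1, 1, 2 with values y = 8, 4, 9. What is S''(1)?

Let M_i = S''(x_i). Step sizes h_i = 2, 1; slopes of the chords Δ_i = (y_(i+1) - y_i)/h_i = -2, 5.
  2·M_0 + 6·M_1 + 1·M_2 = 6(Δ_1 - Δ_0) = 42
Natural end conditions: M_0 = M_2 = 0.
Solving the tridiagonal system: M_0 = 0, M_1 = 7, M_2 = 0.

7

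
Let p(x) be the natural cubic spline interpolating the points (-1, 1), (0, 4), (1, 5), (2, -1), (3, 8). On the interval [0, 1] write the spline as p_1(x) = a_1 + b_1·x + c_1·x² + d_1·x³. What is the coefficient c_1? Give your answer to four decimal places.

With M_i denoting the second derivative at x_i, h_i = 1, 1, 1, 1, and Δ_i = (y_(i+1) − y_i)/h_i = 3, 1, -6, 9:
  1·M_0 + 4·M_1 + 1·M_2 = 6(Δ_1 - Δ_0) = -12
  1·M_1 + 4·M_2 + 1·M_3 = 6(Δ_2 - Δ_1) = -42
  1·M_2 + 4·M_3 + 1·M_4 = 6(Δ_3 - Δ_2) = 90
Natural end conditions: M_0 = M_4 = 0.
Solving the tridiagonal system: M_0 = 0, M_1 = 39/28, M_2 = -123/7, M_3 = 753/28, M_4 = 0.
On [0, 1], with p_1(x) = a_1 + b_1·x + c_1·x² + d_1·x³: c_1 = M_1/2 = 39/56, d_1 = (M_2 - M_1)/(6h_1) = -177/56, b_1 = Δ_1 - h_1(2M_1 + M_2)/6 = 97/28.

0.6964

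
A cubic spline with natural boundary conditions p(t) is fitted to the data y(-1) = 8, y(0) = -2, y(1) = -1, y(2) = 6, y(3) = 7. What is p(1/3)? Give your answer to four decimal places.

-2.9616

Let m_i = p''(x_i). Step sizes h_i = 1, 1, 1, 1; slopes of the chords Δ_i = (y_(i+1) - y_i)/h_i = -10, 1, 7, 1.
  1·m_0 + 4·m_1 + 1·m_2 = 6(Δ_1 - Δ_0) = 66
  1·m_1 + 4·m_2 + 1·m_3 = 6(Δ_2 - Δ_1) = 36
  1·m_2 + 4·m_3 + 1·m_4 = 6(Δ_3 - Δ_2) = -36
Natural end conditions: m_0 = m_4 = 0.
Hence m_0 = 0, m_1 = 405/28, m_2 = 57/7, m_3 = -309/28, m_4 = 0.
On [0, 1], p(t) = -2 - 145/28·t + 405/56·t² - 59/56·t³.
With t = 1/3: p(1/3) = -2239/756.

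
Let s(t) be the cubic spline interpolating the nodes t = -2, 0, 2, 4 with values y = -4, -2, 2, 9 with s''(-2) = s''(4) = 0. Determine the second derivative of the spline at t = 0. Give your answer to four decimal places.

Write M_i for s''(x_i). With h_i = 2, 2, 2 and divided differences Δ_i = 1, 2, 7/2, the continuity of s' gives the tridiagonal system
  2·M_0 + 8·M_1 + 2·M_2 = 6(Δ_1 - Δ_0) = 6
  2·M_1 + 8·M_2 + 2·M_3 = 6(Δ_2 - Δ_1) = 9
Natural end conditions: M_0 = M_3 = 0.
Hence M_0 = 0, M_1 = 1/2, M_2 = 1, M_3 = 0.

0.5000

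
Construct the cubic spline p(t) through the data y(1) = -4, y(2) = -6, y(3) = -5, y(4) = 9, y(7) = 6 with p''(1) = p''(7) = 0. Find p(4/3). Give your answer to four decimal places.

Write M_i for p''(x_i). With h_i = 1, 1, 1, 3 and divided differences Δ_i = -2, 1, 14, -1, the continuity of p' gives the tridiagonal system
  1·M_0 + 4·M_1 + 1·M_2 = 6(Δ_1 - Δ_0) = 18
  1·M_1 + 4·M_2 + 1·M_3 = 6(Δ_2 - Δ_1) = 78
  1·M_2 + 8·M_3 + 3·M_4 = 6(Δ_3 - Δ_2) = -90
Natural end conditions: M_0 = M_4 = 0.
Solving: M_0 = 0, M_1 = -39/29, M_2 = 678/29, M_3 = -411/29, M_4 = 0.
On [1, 2], p(t) = -4 - 103/58·(t - 1) + 0·(t - 1)² - 13/58·(t - 1)³.
With (t - 1) = 1/3: p(4/3) = -3602/783.

-4.6003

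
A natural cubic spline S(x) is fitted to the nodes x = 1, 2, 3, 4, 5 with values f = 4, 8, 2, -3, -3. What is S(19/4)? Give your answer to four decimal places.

Put M_i = S'' at the i-th knot. Here h = (1, 1, 1, 1) and Δ = (4, -6, -5, 0), so the interior equations h_(i-1)·M_(i-1) + 2(h_(i-1)+h_i)·M_i + h_i·M_(i+1) = 6(Δ_i − Δ_(i-1)) read
  1·M_0 + 4·M_1 + 1·M_2 = 6(Δ_1 - Δ_0) = -60
  1·M_1 + 4·M_2 + 1·M_3 = 6(Δ_2 - Δ_1) = 6
  1·M_2 + 4·M_3 + 1·M_4 = 6(Δ_3 - Δ_2) = 30
Natural end conditions: M_0 = M_4 = 0.
Forward elimination and back-substitution give M_0 = 0, M_1 = -447/28, M_2 = 27/7, M_3 = 183/28, M_4 = 0.
On [4, 5], S(x) = -3 - 61/28·(x - 4) + 183/56·(x - 4)² - 61/56·(x - 4)³.
With (x - 4) = 3/4: S(19/4) = -11667/3584.

-3.2553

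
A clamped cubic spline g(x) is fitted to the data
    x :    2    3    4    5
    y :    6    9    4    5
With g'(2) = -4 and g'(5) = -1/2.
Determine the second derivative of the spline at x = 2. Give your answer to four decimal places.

Write M_i for g''(x_i). With h_i = 1, 1, 1 and divided differences Δ_i = 3, -5, 1, the continuity of g' gives the tridiagonal system
  1·M_0 + 4·M_1 + 1·M_2 = 6(Δ_1 - Δ_0) = -48
  1·M_1 + 4·M_2 + 1·M_3 = 6(Δ_2 - Δ_1) = 36
Clamped end conditions give two more equations: 2h_0·M_0 + h_0·M_1 = 6(Δ_0 - g'(2)) = 42 and h_2·M_2 + 2h_2·M_3 = 6(g'(5) - Δ_2) = -9.
Forward elimination and back-substitution give M_0 = 503/15, M_1 = -376/15, M_2 = 281/15, M_3 = -208/15.

33.5333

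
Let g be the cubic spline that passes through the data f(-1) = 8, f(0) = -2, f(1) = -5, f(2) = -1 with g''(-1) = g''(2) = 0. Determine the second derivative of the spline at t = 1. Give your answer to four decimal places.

Write M_i for g''(x_i). With h_i = 1, 1, 1 and divided differences Δ_i = -10, -3, 4, the continuity of g' gives the tridiagonal system
  1·M_0 + 4·M_1 + 1·M_2 = 6(Δ_1 - Δ_0) = 42
  1·M_1 + 4·M_2 + 1·M_3 = 6(Δ_2 - Δ_1) = 42
Natural end conditions: M_0 = M_3 = 0.
Forward elimination and back-substitution give M_0 = 0, M_1 = 42/5, M_2 = 42/5, M_3 = 0.

8.4000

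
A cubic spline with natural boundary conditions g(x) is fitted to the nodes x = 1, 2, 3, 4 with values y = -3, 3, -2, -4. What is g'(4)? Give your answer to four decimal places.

Write M_i for g''(x_i). With h_i = 1, 1, 1 and divided differences Δ_i = 6, -5, -2, the continuity of g' gives the tridiagonal system
  1·M_0 + 4·M_1 + 1·M_2 = 6(Δ_1 - Δ_0) = -66
  1·M_1 + 4·M_2 + 1·M_3 = 6(Δ_2 - Δ_1) = 18
Natural end conditions: M_0 = M_3 = 0.
Solving: M_0 = 0, M_1 = -94/5, M_2 = 46/5, M_3 = 0.
On [3, 4], g'(x) = b_2 + 2c_2·(x - 3) + 3d_2·(x - 3)² with b_2 = Δ_2 - h_2(2M_2 + M_3)/6 = -76/15, c_2 = M_2/2 = 23/5, d_2 = (M_3 - M_2)/(6h_2) = -23/15. So g'(4) = -7/15.

-0.4667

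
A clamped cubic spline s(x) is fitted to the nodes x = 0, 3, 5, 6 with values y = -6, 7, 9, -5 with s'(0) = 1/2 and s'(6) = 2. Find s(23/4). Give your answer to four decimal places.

-3.8207

Let σ_i = s''(x_i). Step sizes h_i = 3, 2, 1; slopes of the chords Δ_i = (y_(i+1) - y_i)/h_i = 13/3, 1, -14.
  3·σ_0 + 10·σ_1 + 2·σ_2 = 6(Δ_1 - Δ_0) = -20
  2·σ_1 + 6·σ_2 + 1·σ_3 = 6(Δ_2 - Δ_1) = -90
Clamped end conditions give two more equations: 2h_0·σ_0 + h_0·σ_1 = 6(Δ_0 - s'(0)) = 23 and h_2·σ_2 + 2h_2·σ_3 = 6(s'(6) - Δ_2) = 96.
Hence σ_0 = 50/19, σ_1 = 137/57, σ_2 = -1480/57, σ_3 = 3476/57.
On [5, 6], s(x) = 9 - 884/57·(x - 5) - 740/57·(x - 5)² + 826/57·(x - 5)³.
With (x - 5) = 3/4: s(23/4) = -2323/608.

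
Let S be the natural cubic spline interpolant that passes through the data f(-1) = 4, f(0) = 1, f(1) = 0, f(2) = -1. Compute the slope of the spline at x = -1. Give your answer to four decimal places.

-3.5333

Write M_i for S''(x_i). With h_i = 1, 1, 1 and divided differences Δ_i = -3, -1, -1, the continuity of S' gives the tridiagonal system
  1·M_0 + 4·M_1 + 1·M_2 = 6(Δ_1 - Δ_0) = 12
  1·M_1 + 4·M_2 + 1·M_3 = 6(Δ_2 - Δ_1) = 0
Natural end conditions: M_0 = M_3 = 0.
Solving the tridiagonal system: M_0 = 0, M_1 = 16/5, M_2 = -4/5, M_3 = 0.
On [-1, 0], S'(x) = b_0 + 2c_0·(x + 1) + 3d_0·(x + 1)² with b_0 = Δ_0 - h_0(2M_0 + M_1)/6 = -53/15, c_0 = M_0/2 = 0, d_0 = (M_1 - M_0)/(6h_0) = 8/15. So S'(-1) = -53/15.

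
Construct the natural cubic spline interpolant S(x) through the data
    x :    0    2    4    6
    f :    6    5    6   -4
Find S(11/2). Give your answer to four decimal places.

-0.7813

Put σ_i = S'' at the i-th knot. Here h = (2, 2, 2) and Δ = (-1/2, 1/2, -5), so the interior equations h_(i-1)·σ_(i-1) + 2(h_(i-1)+h_i)·σ_i + h_i·σ_(i+1) = 6(Δ_i − Δ_(i-1)) read
  2·σ_0 + 8·σ_1 + 2·σ_2 = 6(Δ_1 - Δ_0) = 6
  2·σ_1 + 8·σ_2 + 2·σ_3 = 6(Δ_2 - Δ_1) = -33
Natural end conditions: σ_0 = σ_3 = 0.
Solving the tridiagonal system: σ_0 = 0, σ_1 = 19/10, σ_2 = -23/5, σ_3 = 0.
On [4, 6], S(x) = 6 - 29/15·(x - 4) - 23/10·(x - 4)² + 23/60·(x - 4)³.
With (x - 4) = 3/2: S(11/2) = -25/32.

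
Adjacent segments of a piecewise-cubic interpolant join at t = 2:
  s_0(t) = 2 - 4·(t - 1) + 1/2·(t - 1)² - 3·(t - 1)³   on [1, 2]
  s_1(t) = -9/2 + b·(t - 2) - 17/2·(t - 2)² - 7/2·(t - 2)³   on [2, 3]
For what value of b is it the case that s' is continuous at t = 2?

s_0'(t) = -4 + 1·(t - 1) - 9·(t - 1)², so s_0'(2) = -12. On the right, s_1'(2) = b, so b = -12.

-12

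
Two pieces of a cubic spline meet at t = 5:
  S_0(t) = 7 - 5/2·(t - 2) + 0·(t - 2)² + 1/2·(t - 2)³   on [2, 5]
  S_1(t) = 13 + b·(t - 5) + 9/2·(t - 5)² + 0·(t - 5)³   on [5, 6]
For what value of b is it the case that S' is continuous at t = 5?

S_0'(t) = -5/2 + 0·(t - 2) + 3/2·(t - 2)², so S_0'(5) = 11. On the right, S_1'(5) = b, so b = 11.

11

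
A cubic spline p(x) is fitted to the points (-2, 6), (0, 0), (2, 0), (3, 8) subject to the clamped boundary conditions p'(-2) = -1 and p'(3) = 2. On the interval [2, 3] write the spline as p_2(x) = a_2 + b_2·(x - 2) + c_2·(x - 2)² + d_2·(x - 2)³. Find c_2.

6

With m_i denoting the second derivative at x_i, h_i = 2, 2, 1, and Δ_i = (y_(i+1) − y_i)/h_i = -3, 0, 8:
  2·m_0 + 8·m_1 + 2·m_2 = 6(Δ_1 - Δ_0) = 18
  2·m_1 + 6·m_2 + 1·m_3 = 6(Δ_2 - Δ_1) = 48
Clamped end conditions give two more equations: 2h_0·m_0 + h_0·m_1 = 6(Δ_0 - p'(-2)) = -12 and h_2·m_2 + 2h_2·m_3 = 6(p'(3) - Δ_2) = -36.
Solving: m_0 = -3, m_1 = 0, m_2 = 12, m_3 = -24.
On [2, 3], with p_2(x) = a_2 + b_2·(x - 2) + c_2·(x - 2)² + d_2·(x - 2)³: c_2 = m_2/2 = 6, d_2 = (m_3 - m_2)/(6h_2) = -6, b_2 = Δ_2 - h_2(2m_2 + m_3)/6 = 8.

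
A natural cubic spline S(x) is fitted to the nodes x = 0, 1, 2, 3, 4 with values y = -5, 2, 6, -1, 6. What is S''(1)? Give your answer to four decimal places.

Let m_i = S''(x_i). Step sizes h_i = 1, 1, 1, 1; slopes of the chords Δ_i = (y_(i+1) - y_i)/h_i = 7, 4, -7, 7.
  1·m_0 + 4·m_1 + 1·m_2 = 6(Δ_1 - Δ_0) = -18
  1·m_1 + 4·m_2 + 1·m_3 = 6(Δ_2 - Δ_1) = -66
  1·m_2 + 4·m_3 + 1·m_4 = 6(Δ_3 - Δ_2) = 84
Natural end conditions: m_0 = m_4 = 0.
Hence m_0 = 0, m_1 = 39/28, m_2 = -165/7, m_3 = 753/28, m_4 = 0.

1.3929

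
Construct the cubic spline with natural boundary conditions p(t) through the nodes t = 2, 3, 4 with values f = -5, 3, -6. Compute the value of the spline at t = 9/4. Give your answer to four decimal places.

-2.0039

With M_i denoting the second derivative at x_i, h_i = 1, 1, and Δ_i = (y_(i+1) − y_i)/h_i = 8, -9:
  1·M_0 + 4·M_1 + 1·M_2 = 6(Δ_1 - Δ_0) = -102
Natural end conditions: M_0 = M_2 = 0.
Solving: M_0 = 0, M_1 = -51/2, M_2 = 0.
On [2, 3], p(t) = -5 + 49/4·(t - 2) + 0·(t - 2)² - 17/4·(t - 2)³.
With (t - 2) = 1/4: p(9/4) = -513/256.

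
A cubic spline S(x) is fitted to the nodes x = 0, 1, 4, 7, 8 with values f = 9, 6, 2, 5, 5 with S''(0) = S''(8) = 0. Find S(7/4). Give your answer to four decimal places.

With σ_i denoting the second derivative at x_i, h_i = 1, 3, 3, 1, and Δ_i = (y_(i+1) − y_i)/h_i = -3, -4/3, 1, 0:
  1·σ_0 + 8·σ_1 + 3·σ_2 = 6(Δ_1 - Δ_0) = 10
  3·σ_1 + 12·σ_2 + 3·σ_3 = 6(Δ_2 - Δ_1) = 14
  3·σ_2 + 8·σ_3 + 1·σ_4 = 6(Δ_3 - Δ_2) = -6
Natural end conditions: σ_0 = σ_4 = 0.
Solving: σ_0 = 0, σ_1 = 10/13, σ_2 = 50/39, σ_3 = -16/13, σ_4 = 0.
On [1, 4], S(x) = 6 - 107/39·(x - 1) + 5/13·(x - 1)² + 10/351·(x - 1)³.
With (x - 1) = 3/4: S(7/4) = 1735/416.

4.1707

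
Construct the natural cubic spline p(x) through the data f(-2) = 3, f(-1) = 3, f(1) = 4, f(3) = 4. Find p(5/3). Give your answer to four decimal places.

With M_i denoting the second derivative at x_i, h_i = 1, 2, 2, and Δ_i = (y_(i+1) − y_i)/h_i = 0, 1/2, 0:
  1·M_0 + 6·M_1 + 2·M_2 = 6(Δ_1 - Δ_0) = 3
  2·M_1 + 8·M_2 + 2·M_3 = 6(Δ_2 - Δ_1) = -3
Natural end conditions: M_0 = M_3 = 0.
Solving: M_0 = 0, M_1 = 15/22, M_2 = -6/11, M_3 = 0.
On [1, 3], p(x) = 4 + 4/11·(x - 1) - 3/11·(x - 1)² + 1/22·(x - 1)³.
With (x - 1) = 2/3: p(5/3) = 1228/297.

4.1347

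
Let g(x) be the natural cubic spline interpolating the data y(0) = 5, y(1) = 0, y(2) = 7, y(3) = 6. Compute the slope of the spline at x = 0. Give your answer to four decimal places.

-8.7333

With M_i denoting the second derivative at x_i, h_i = 1, 1, 1, and Δ_i = (y_(i+1) − y_i)/h_i = -5, 7, -1:
  1·M_0 + 4·M_1 + 1·M_2 = 6(Δ_1 - Δ_0) = 72
  1·M_1 + 4·M_2 + 1·M_3 = 6(Δ_2 - Δ_1) = -48
Natural end conditions: M_0 = M_3 = 0.
Solving the tridiagonal system: M_0 = 0, M_1 = 112/5, M_2 = -88/5, M_3 = 0.
On [0, 1], g'(x) = b_0 + 2c_0·x + 3d_0·x² with b_0 = Δ_0 - h_0(2M_0 + M_1)/6 = -131/15, c_0 = M_0/2 = 0, d_0 = (M_1 - M_0)/(6h_0) = 56/15. So g'(0) = -131/15.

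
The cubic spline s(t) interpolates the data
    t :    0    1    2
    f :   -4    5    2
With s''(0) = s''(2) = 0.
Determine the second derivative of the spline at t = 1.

-18

Let m_i = s''(x_i). Step sizes h_i = 1, 1; slopes of the chords Δ_i = (y_(i+1) - y_i)/h_i = 9, -3.
  1·m_0 + 4·m_1 + 1·m_2 = 6(Δ_1 - Δ_0) = -72
Natural end conditions: m_0 = m_2 = 0.
Forward elimination and back-substitution give m_0 = 0, m_1 = -18, m_2 = 0.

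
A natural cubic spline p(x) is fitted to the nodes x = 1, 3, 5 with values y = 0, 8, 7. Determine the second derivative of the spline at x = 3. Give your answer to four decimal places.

-3.3750

Write σ_i for p''(x_i). With h_i = 2, 2 and divided differences Δ_i = 4, -1/2, the continuity of p' gives the tridiagonal system
  2·σ_0 + 8·σ_1 + 2·σ_2 = 6(Δ_1 - Δ_0) = -27
Natural end conditions: σ_0 = σ_2 = 0.
Hence σ_0 = 0, σ_1 = -27/8, σ_2 = 0.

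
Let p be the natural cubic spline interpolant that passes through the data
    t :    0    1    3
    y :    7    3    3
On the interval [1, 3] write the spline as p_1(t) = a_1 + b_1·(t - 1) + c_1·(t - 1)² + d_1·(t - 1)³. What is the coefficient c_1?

Write σ_i for p''(x_i). With h_i = 1, 2 and divided differences Δ_i = -4, 0, the continuity of p' gives the tridiagonal system
  1·σ_0 + 6·σ_1 + 2·σ_2 = 6(Δ_1 - Δ_0) = 24
Natural end conditions: σ_0 = σ_2 = 0.
Forward elimination and back-substitution give σ_0 = 0, σ_1 = 4, σ_2 = 0.
On [1, 3], with p_1(t) = a_1 + b_1·(t - 1) + c_1·(t - 1)² + d_1·(t - 1)³: c_1 = σ_1/2 = 2, d_1 = (σ_2 - σ_1)/(6h_1) = -1/3, b_1 = Δ_1 - h_1(2σ_1 + σ_2)/6 = -8/3.

2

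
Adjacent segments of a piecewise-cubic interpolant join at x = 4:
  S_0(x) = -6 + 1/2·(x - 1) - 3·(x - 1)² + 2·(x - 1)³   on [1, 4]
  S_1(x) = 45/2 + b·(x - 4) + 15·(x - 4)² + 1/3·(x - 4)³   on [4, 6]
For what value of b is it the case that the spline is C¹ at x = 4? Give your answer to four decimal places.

S_0'(x) = 1/2 - 6·(x - 1) + 6·(x - 1)², so S_0'(4) = 73/2. On the right, S_1'(4) = b, so b = 73/2.

36.5000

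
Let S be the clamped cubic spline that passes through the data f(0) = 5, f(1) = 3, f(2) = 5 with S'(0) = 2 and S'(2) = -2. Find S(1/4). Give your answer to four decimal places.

4.9688

Let M_i = S''(x_i). Step sizes h_i = 1, 1; slopes of the chords Δ_i = (y_(i+1) - y_i)/h_i = -2, 2.
  1·M_0 + 4·M_1 + 1·M_2 = 6(Δ_1 - Δ_0) = 24
Clamped end conditions give two more equations: 2h_0·M_0 + h_0·M_1 = 6(Δ_0 - S'(0)) = -24 and h_1·M_1 + 2h_1·M_2 = 6(S'(2) - Δ_1) = -24.
Solving: M_0 = -20, M_1 = 16, M_2 = -20.
On [0, 1], S(t) = 5 + 2·t - 10·t² + 6·t³.
With t = 1/4: S(1/4) = 159/32.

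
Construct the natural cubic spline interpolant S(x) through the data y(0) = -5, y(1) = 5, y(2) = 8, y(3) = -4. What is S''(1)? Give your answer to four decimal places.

-5.2000

With M_i denoting the second derivative at x_i, h_i = 1, 1, 1, and Δ_i = (y_(i+1) − y_i)/h_i = 10, 3, -12:
  1·M_0 + 4·M_1 + 1·M_2 = 6(Δ_1 - Δ_0) = -42
  1·M_1 + 4·M_2 + 1·M_3 = 6(Δ_2 - Δ_1) = -90
Natural end conditions: M_0 = M_3 = 0.
Solving: M_0 = 0, M_1 = -26/5, M_2 = -106/5, M_3 = 0.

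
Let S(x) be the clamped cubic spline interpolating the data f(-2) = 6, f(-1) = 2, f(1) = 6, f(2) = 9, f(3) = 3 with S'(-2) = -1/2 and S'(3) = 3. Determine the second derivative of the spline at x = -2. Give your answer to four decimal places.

Write M_i for S''(x_i). With h_i = 1, 2, 1, 1 and divided differences Δ_i = -4, 2, 3, -6, the continuity of S' gives the tridiagonal system
  1·M_0 + 6·M_1 + 2·M_2 = 6(Δ_1 - Δ_0) = 36
  2·M_1 + 6·M_2 + 1·M_3 = 6(Δ_2 - Δ_1) = 6
  1·M_2 + 4·M_3 + 1·M_4 = 6(Δ_3 - Δ_2) = -54
Clamped end conditions give two more equations: 2h_0·M_0 + h_0·M_1 = 6(Δ_0 - S'(-2)) = -21 and h_3·M_3 + 2h_3·M_4 = 6(S'(3) - Δ_3) = 54.
Hence M_0 = -457/32, M_1 = 121/16, M_2 = 157/64, M_3 = -763/32, M_4 = 2491/64.

-14.2813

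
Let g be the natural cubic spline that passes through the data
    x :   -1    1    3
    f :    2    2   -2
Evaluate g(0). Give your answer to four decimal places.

With M_i denoting the second derivative at x_i, h_i = 2, 2, and Δ_i = (y_(i+1) − y_i)/h_i = 0, -2:
  2·M_0 + 8·M_1 + 2·M_2 = 6(Δ_1 - Δ_0) = -12
Natural end conditions: M_0 = M_2 = 0.
Hence M_0 = 0, M_1 = -3/2, M_2 = 0.
On [-1, 1], g(x) = 2 + 1/2·(x + 1) + 0·(x + 1)² - 1/8·(x + 1)³.
With (x + 1) = 1: g(0) = 19/8.

2.3750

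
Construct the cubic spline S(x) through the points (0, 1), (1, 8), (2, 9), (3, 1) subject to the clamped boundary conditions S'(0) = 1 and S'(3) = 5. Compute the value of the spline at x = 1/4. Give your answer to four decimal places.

1.8656

Write M_i for S''(x_i). With h_i = 1, 1, 1 and divided differences Δ_i = 7, 1, -8, the continuity of S' gives the tridiagonal system
  1·M_0 + 4·M_1 + 1·M_2 = 6(Δ_1 - Δ_0) = -36
  1·M_1 + 4·M_2 + 1·M_3 = 6(Δ_2 - Δ_1) = -54
Clamped end conditions give two more equations: 2h_0·M_0 + h_0·M_1 = 6(Δ_0 - S'(0)) = 36 and h_2·M_2 + 2h_2·M_3 = 6(S'(3) - Δ_2) = 78.
Solving: M_0 = 334/15, M_1 = -128/15, M_2 = -362/15, M_3 = 766/15.
On [0, 1], S(x) = 1 + 1·x + 167/15·x² - 77/15·x³.
With x = 1/4: S(1/4) = 597/320.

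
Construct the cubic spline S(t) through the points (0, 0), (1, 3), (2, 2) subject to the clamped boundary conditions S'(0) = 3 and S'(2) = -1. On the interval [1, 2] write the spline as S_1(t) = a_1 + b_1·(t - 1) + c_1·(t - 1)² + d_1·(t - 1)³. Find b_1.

Write σ_i for S''(x_i). With h_i = 1, 1 and divided differences Δ_i = 3, -1, the continuity of S' gives the tridiagonal system
  1·σ_0 + 4·σ_1 + 1·σ_2 = 6(Δ_1 - Δ_0) = -24
Clamped end conditions give two more equations: 2h_0·σ_0 + h_0·σ_1 = 6(Δ_0 - S'(0)) = 0 and h_1·σ_1 + 2h_1·σ_2 = 6(S'(2) - Δ_1) = 0.
Solving the tridiagonal system: σ_0 = 4, σ_1 = -8, σ_2 = 4.
On [1, 2], with S_1(t) = a_1 + b_1·(t - 1) + c_1·(t - 1)² + d_1·(t - 1)³: c_1 = σ_1/2 = -4, d_1 = (σ_2 - σ_1)/(6h_1) = 2, b_1 = Δ_1 - h_1(2σ_1 + σ_2)/6 = 1.

1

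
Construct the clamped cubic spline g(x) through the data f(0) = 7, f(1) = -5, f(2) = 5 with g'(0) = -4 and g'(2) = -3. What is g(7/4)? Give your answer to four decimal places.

With m_i denoting the second derivative at x_i, h_i = 1, 1, and Δ_i = (y_(i+1) − y_i)/h_i = -12, 10:
  1·m_0 + 4·m_1 + 1·m_2 = 6(Δ_1 - Δ_0) = 132
Clamped end conditions give two more equations: 2h_0·m_0 + h_0·m_1 = 6(Δ_0 - g'(0)) = -48 and h_1·m_1 + 2h_1·m_2 = 6(g'(2) - Δ_1) = -78.
Solving: m_0 = -113/2, m_1 = 65, m_2 = -143/2.
On [1, 2], g(x) = -5 + 1/4·(x - 1) + 65/2·(x - 1)² - 91/4·(x - 1)³.
With (x - 1) = 3/4: g(7/4) = 991/256.

3.8711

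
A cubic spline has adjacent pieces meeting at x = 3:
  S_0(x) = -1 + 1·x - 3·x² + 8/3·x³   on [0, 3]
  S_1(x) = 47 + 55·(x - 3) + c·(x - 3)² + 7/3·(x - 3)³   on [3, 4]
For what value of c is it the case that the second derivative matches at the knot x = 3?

21

S_0''(x) = -6 + 16·x, so S_0''(3) = 42. On the right, S_1''(3) = 2c, so c = 21.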